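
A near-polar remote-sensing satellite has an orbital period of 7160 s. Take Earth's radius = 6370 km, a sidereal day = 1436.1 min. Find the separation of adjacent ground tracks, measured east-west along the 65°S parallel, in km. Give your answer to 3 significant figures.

Node shift per orbit = (7160.0/86166) × 360° = 29.91°.
Equatorial spacing = 29.91 × 111.2 km/° = 3326 km.
At 65° latitude, spacing = 3326 × cos(65°) = 1406 km.

1410 km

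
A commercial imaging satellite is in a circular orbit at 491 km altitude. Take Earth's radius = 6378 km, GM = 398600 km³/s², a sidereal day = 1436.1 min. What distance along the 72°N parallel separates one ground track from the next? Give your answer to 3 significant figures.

814 km

Semi-major axis a = 6378 + 491 = 6869 km. Period T = 2π√(a³/μ) = 2π√(6869³/398600) = 5665.7 s = 94.43 min.
Node shift per orbit = (5665.7/86166) × 360° = 23.67°.
Equatorial spacing = 23.67 × 111.3 km/° = 2635 km.
At 72° latitude, spacing = 2635 × cos(72°) = 814 km.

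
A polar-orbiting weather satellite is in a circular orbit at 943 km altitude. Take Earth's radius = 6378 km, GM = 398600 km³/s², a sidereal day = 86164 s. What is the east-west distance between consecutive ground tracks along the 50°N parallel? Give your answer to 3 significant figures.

1860 km

Semi-major axis a = 6378 + 943 = 7321 km. Period T = 2π√(a³/μ) = 2π√(7321³/398600) = 6234.0 s = 103.90 min.
Node shift per orbit = (6234.0/86164) × 360° = 26.05°.
Equatorial spacing = 26.05 × 111.3 km/° = 2899 km.
At 50° latitude, spacing = 2899 × cos(50°) = 1864 km.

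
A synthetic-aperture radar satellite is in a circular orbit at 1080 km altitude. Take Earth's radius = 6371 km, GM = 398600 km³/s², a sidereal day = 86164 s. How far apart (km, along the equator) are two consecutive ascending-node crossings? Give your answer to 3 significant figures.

2970 km

Semi-major axis a = 6371 + 1080 = 7451 km. Period T = 2π√(a³/μ) = 2π√(7451³/398600) = 6400.8 s = 106.68 min.
During one orbit Earth rotates (6400.8 / 86164) × 360° = 26.74°.
At the equator that is 26.74° × (2π·6371/360) km/° = 26.74 × 111.2 = 2974 km.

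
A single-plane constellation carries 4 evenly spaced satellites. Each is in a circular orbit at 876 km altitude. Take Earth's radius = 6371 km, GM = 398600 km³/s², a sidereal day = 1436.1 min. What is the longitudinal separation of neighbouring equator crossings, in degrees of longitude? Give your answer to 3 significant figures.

6.41°

Semi-major axis a = 6371 + 876 = 7247 km. Period T = 2π√(a³/μ) = 2π√(7247³/398600) = 6139.7 s = 102.33 min.
Single-satellite node shift = (6139.7/86166) × 360° = 25.65°.
With 4 satellites evenly phased, successive equator crossings are 25.65/4 = 6.413° apart.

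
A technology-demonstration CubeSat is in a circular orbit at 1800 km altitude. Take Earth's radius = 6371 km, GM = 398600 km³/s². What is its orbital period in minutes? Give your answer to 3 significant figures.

123 min

Semi-major axis a = 6371 + 1800 = 8171 km. Period T = 2π√(a³/μ) = 2π√(8171³/398600) = 7350.6 s = 122.51 min.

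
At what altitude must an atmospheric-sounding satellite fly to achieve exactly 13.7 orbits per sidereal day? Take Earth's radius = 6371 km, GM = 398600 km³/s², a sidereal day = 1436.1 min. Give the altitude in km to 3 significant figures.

Required period T = 86166 / 13.7 = 6289.5 s.
From T = 2π√(a³/μ): a = (μ T²/4π²)^(1/3) = (398600 × 6289.5² / 4π²)^(1/3) = 7364 km.
Altitude h = a − R = 7364 − 6371 = 993 km.

993 km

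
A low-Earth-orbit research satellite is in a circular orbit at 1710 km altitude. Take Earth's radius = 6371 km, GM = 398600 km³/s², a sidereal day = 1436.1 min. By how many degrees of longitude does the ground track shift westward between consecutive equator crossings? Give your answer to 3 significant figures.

30.2°

Semi-major axis a = 6371 + 1710 = 8081 km. Period T = 2π√(a³/μ) = 2π√(8081³/398600) = 7229.5 s = 120.49 min.
During one orbit Earth rotates (7229.5 / 86166) × 360° = 30.20°.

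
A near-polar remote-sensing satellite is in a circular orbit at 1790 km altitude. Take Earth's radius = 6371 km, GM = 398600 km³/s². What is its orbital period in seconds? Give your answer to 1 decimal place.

Semi-major axis a = 6371 + 1790 = 8161 km. Period T = 2π√(a³/μ) = 2π√(8161³/398600) = 7337.1 s = 122.29 min.

7337.1 seconds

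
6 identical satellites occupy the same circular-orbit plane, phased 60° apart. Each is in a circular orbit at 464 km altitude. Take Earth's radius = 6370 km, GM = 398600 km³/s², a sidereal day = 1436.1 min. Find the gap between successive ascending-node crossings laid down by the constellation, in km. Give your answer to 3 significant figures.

Semi-major axis a = 6370 + 464 = 6834 km. Period T = 2π√(a³/μ) = 2π√(6834³/398600) = 5622.4 s = 93.71 min.
Single-satellite node shift = (5622.4/86166) × 360° = 23.49°.
With 6 satellites evenly phased, successive equator crossings are 23.49/6 = 3.915° apart.
That is 3.915 × 111.2 = 435 km at the equator.

435 km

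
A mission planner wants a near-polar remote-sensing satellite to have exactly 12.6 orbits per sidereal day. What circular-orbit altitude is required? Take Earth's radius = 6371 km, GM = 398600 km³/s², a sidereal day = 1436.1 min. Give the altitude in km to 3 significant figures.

Required period T = 86166 / 12.6 = 6838.6 s.
From T = 2π√(a³/μ): a = (μ T²/4π²)^(1/3) = (398600 × 6838.6² / 4π²)^(1/3) = 7787 km.
Altitude h = a − R = 7787 − 6371 = 1416 km.

1420 km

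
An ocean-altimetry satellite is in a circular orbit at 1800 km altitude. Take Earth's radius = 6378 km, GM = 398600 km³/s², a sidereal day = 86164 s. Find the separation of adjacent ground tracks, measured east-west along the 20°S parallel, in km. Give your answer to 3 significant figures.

Semi-major axis a = 6378 + 1800 = 8178 km. Period T = 2π√(a³/μ) = 2π√(8178³/398600) = 7360.1 s = 122.67 min.
Node shift per orbit = (7360.1/86164) × 360° = 30.75°.
Equatorial spacing = 30.75 × 111.3 km/° = 3423 km.
At 20° latitude, spacing = 3423 × cos(20°) = 3217 km.

3220 km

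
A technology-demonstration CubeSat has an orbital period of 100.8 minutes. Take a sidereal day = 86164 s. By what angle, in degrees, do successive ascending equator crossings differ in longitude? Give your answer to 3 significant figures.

T = 100.8 min = 6048.0 s.
During one orbit Earth rotates (6048.0 / 86164) × 360° = 25.27°.

25.3°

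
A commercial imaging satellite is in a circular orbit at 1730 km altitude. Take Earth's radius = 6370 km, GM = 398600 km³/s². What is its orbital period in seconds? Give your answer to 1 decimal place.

Semi-major axis a = 6370 + 1730 = 8100 km. Period T = 2π√(a³/μ) = 2π√(8100³/398600) = 7255.0 s = 120.92 min.

7255.0 seconds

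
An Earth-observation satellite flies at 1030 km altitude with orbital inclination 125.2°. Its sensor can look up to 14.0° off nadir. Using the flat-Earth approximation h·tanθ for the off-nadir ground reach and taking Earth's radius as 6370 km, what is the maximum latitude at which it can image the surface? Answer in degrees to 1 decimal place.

Retrograde orbit: the ground track reaches ±(180° − i) = ±(180 − 125.2) = ±54.8°.
Sensor half-swath on the ground ≈ 1030·tan(14.0°) = 257 km = 2.31° of latitude.
Maximum observable latitude ≈ 54.8 + 2.31 = 57.1°.

57.1°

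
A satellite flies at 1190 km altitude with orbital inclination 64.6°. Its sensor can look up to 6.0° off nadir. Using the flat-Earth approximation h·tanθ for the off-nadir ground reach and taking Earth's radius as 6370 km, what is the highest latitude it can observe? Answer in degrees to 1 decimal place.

For a prograde orbit the ground track reaches latitude ±i = ±64.6°.
Sensor half-swath on the ground ≈ 1190·tan(6.0°) = 125 km = 1.12° of latitude.
Maximum observable latitude ≈ 64.6 + 1.12 = 65.7°.

65.7°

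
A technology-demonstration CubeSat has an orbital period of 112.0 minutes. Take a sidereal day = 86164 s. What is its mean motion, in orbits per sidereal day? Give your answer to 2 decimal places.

12.82

T = 112.0 min = 6720.0 s.
Orbits per sidereal day = 86164 / 6720.0 = 12.822.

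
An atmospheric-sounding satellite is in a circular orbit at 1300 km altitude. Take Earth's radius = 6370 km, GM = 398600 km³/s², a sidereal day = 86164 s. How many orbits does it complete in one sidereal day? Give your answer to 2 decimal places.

Semi-major axis a = 6370 + 1300 = 7670 km. Period T = 2π√(a³/μ) = 2π√(7670³/398600) = 6685.0 s = 111.42 min.
Orbits per sidereal day = 86164 / 6685.0 = 12.889.

12.89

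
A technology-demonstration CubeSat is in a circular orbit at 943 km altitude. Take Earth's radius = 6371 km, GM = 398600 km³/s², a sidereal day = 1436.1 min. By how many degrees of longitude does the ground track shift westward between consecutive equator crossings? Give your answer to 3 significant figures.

26.0°

Semi-major axis a = 6371 + 943 = 7314 km. Period T = 2π√(a³/μ) = 2π√(7314³/398600) = 6225.1 s = 103.75 min.
During one orbit Earth rotates (6225.1 / 86166) × 360° = 26.01°.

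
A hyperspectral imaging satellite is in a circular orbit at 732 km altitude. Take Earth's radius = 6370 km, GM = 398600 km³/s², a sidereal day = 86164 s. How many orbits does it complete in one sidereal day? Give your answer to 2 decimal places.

Semi-major axis a = 6370 + 732 = 7102 km. Period T = 2π√(a³/μ) = 2π√(7102³/398600) = 5956.4 s = 99.27 min.
Orbits per sidereal day = 86164 / 5956.4 = 14.466.

14.47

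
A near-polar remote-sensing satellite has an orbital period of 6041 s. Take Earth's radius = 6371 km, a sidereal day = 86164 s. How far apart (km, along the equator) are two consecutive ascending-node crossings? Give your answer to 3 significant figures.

During one orbit Earth rotates (6041.0 / 86164) × 360° = 25.24°.
At the equator that is 25.24° × (2π·6371/360) km/° = 25.24 × 111.2 = 2807 km.

2810 km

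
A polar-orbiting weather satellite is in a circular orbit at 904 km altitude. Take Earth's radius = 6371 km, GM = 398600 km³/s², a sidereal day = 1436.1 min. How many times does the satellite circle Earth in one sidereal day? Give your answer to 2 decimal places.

13.95

Semi-major axis a = 6371 + 904 = 7275 km. Period T = 2π√(a³/μ) = 2π√(7275³/398600) = 6175.3 s = 102.92 min.
Orbits per sidereal day = 86166 / 6175.3 = 13.953.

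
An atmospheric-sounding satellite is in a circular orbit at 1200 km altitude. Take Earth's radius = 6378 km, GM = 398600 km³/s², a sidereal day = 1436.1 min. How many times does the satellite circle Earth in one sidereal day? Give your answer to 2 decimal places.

Semi-major axis a = 6378 + 1200 = 7578 km. Period T = 2π√(a³/μ) = 2π√(7578³/398600) = 6565.1 s = 109.42 min.
Orbits per sidereal day = 86166 / 6565.1 = 13.125.

13.12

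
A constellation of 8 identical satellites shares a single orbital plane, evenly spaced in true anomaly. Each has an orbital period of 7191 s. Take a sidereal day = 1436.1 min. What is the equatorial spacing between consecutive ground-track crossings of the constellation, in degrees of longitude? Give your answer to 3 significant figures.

3.76°

Single-satellite node shift = (7191.0/86166) × 360° = 30.04°.
With 8 satellites evenly phased, successive equator crossings are 30.04/8 = 3.755° apart.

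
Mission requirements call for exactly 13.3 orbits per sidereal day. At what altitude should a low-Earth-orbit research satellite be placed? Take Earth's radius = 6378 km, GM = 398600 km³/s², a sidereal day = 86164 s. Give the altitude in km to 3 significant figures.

1130 km

Required period T = 86164 / 13.3 = 6478.5 s.
From T = 2π√(a³/μ): a = (μ T²/4π²)^(1/3) = (398600 × 6478.5² / 4π²)^(1/3) = 7511 km.
Altitude h = a − R = 7511 − 6378 = 1133 km.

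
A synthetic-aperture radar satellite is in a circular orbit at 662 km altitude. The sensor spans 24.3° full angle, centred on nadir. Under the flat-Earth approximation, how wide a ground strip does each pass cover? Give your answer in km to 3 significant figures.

Half-angle = 24.3°/2 = 12.15°.
Swath width ≈ 2h·tan(θ/2) = 2 × 662 × tan(12.15°) = 285.0 km.

285 km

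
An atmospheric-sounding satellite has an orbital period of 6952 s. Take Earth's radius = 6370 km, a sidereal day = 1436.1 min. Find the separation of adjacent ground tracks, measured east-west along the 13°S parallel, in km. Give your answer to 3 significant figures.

Node shift per orbit = (6952.0/86166) × 360° = 29.05°.
Equatorial spacing = 29.05 × 111.2 km/° = 3229 km.
At 13° latitude, spacing = 3229 × cos(13°) = 3146 km.

3150 km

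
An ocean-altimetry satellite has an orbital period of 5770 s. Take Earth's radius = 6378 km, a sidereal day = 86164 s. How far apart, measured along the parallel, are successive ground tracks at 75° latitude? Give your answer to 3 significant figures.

695 km

Node shift per orbit = (5770.0/86164) × 360° = 24.11°.
Equatorial spacing = 24.11 × 111.3 km/° = 2684 km.
At 75° latitude, spacing = 2684 × cos(75°) = 695 km.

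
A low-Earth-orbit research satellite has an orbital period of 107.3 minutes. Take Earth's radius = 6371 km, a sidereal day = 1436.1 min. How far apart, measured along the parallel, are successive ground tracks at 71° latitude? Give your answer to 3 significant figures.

974 km

T = 107.3 min = 6438.0 s.
Node shift per orbit = (6438.0/86166) × 360° = 26.90°.
Equatorial spacing = 26.90 × 111.2 km/° = 2991 km.
At 71° latitude, spacing = 2991 × cos(71°) = 974 km.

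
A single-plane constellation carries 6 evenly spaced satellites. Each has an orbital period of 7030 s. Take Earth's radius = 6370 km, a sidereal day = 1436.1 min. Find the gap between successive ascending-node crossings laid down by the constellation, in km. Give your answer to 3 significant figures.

544 km

Single-satellite node shift = (7030.0/86166) × 360° = 29.37°.
With 6 satellites evenly phased, successive equator crossings are 29.37/6 = 4.895° apart.
That is 4.895 × 111.2 = 544 km at the equator.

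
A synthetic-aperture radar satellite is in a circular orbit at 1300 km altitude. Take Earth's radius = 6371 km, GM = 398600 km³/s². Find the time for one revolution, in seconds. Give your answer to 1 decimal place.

Semi-major axis a = 6371 + 1300 = 7671 km. Period T = 2π√(a³/μ) = 2π√(7671³/398600) = 6686.4 s = 111.44 min.

6686.4 seconds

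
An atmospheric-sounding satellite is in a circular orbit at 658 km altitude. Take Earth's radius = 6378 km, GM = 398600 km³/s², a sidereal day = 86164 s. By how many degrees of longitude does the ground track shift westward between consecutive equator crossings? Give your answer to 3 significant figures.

Semi-major axis a = 6378 + 658 = 7036 km. Period T = 2π√(a³/μ) = 2π√(7036³/398600) = 5873.5 s = 97.89 min.
During one orbit Earth rotates (5873.5 / 86164) × 360° = 24.54°.

24.5°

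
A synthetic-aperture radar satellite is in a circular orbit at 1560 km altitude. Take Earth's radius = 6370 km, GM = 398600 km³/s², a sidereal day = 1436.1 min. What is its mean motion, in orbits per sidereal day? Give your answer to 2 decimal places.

Semi-major axis a = 6370 + 1560 = 7930 km. Period T = 2π√(a³/μ) = 2π√(7930³/398600) = 7027.8 s = 117.13 min.
Orbits per sidereal day = 86166 / 7027.8 = 12.261.

12.26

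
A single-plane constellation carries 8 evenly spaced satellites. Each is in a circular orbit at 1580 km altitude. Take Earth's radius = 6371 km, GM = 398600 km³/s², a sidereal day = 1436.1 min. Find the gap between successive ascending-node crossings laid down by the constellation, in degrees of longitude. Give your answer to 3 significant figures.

Semi-major axis a = 6371 + 1580 = 7951 km. Period T = 2π√(a³/μ) = 2π√(7951³/398600) = 7055.8 s = 117.60 min.
Single-satellite node shift = (7055.8/86166) × 360° = 29.48°.
With 8 satellites evenly phased, successive equator crossings are 29.48/8 = 3.685° apart.

3.68°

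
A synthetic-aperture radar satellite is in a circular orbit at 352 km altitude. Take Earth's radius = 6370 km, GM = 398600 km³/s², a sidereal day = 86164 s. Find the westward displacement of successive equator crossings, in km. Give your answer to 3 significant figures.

Semi-major axis a = 6370 + 352 = 6722 km. Period T = 2π√(a³/μ) = 2π√(6722³/398600) = 5484.8 s = 91.41 min.
During one orbit Earth rotates (5484.8 / 86164) × 360° = 22.92°.
At the equator that is 22.92° × (2π·6370/360) km/° = 22.92 × 111.2 = 2548 km.

2550 km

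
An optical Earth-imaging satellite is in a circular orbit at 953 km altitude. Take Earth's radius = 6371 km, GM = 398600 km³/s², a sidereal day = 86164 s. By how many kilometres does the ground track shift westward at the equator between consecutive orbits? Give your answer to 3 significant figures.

2900 km

Semi-major axis a = 6371 + 953 = 7324 km. Period T = 2π√(a³/μ) = 2π√(7324³/398600) = 6237.8 s = 103.96 min.
During one orbit Earth rotates (6237.8 / 86164) × 360° = 26.06°.
At the equator that is 26.06° × (2π·6371/360) km/° = 26.06 × 111.2 = 2898 km.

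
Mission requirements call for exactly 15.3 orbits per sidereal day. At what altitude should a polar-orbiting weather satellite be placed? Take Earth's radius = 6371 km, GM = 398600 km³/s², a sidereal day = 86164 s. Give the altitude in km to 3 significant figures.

470 km

Required period T = 86164 / 15.3 = 5631.6 s.
From T = 2π√(a³/μ): a = (μ T²/4π²)^(1/3) = (398600 × 5631.6² / 4π²)^(1/3) = 6841 km.
Altitude h = a − R = 6841 − 6371 = 470 km.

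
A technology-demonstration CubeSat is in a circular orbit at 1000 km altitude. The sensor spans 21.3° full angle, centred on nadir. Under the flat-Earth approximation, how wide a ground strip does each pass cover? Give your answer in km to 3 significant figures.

Half-angle = 21.3°/2 = 10.65°.
Swath width ≈ 2h·tan(θ/2) = 2 × 1000 × tan(10.65°) = 376.1 km.

376 km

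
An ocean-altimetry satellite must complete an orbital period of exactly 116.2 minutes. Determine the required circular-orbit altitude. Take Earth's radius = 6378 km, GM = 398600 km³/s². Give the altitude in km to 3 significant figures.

T = 116.2 min = 6972.0 s.
From T = 2π√(a³/μ): a = (μ T²/4π²)^(1/3) = (398600 × 6972.0² / 4π²)^(1/3) = 7888 km.
Altitude h = a − R = 7888 − 6378 = 1510 km.

1510 km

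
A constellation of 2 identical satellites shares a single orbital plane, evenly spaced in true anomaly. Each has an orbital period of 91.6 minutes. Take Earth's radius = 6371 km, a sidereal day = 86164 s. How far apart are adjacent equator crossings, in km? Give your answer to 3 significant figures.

T = 91.6 min = 5496.0 s.
Single-satellite node shift = (5496.0/86164) × 360° = 22.96°.
With 2 satellites evenly phased, successive equator crossings are 22.96/2 = 11.481° apart.
That is 11.481 × 111.2 = 1277 km at the equator.

1280 km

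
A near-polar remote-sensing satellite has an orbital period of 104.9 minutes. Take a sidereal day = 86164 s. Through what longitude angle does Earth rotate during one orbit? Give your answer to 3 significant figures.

T = 104.9 min = 6294.0 s.
During one orbit Earth rotates (6294.0 / 86164) × 360° = 26.30°.

26.3°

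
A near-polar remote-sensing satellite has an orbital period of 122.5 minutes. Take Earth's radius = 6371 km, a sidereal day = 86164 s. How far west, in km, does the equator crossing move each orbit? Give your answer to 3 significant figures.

T = 122.5 min = 7350.0 s.
During one orbit Earth rotates (7350.0 / 86164) × 360° = 30.71°.
At the equator that is 30.71° × (2π·6371/360) km/° = 30.71 × 111.2 = 3415 km.

3410 km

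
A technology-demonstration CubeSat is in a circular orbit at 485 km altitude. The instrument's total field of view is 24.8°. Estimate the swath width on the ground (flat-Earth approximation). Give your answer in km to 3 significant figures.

213 km

Half-angle = 24.8°/2 = 12.4°.
Swath width ≈ 2h·tan(θ/2) = 2 × 485 × tan(12.4°) = 213.3 km.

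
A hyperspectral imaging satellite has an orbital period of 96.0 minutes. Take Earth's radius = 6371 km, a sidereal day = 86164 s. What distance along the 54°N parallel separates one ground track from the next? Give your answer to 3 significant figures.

T = 96.0 min = 5760.0 s.
Node shift per orbit = (5760.0/86164) × 360° = 24.07°.
Equatorial spacing = 24.07 × 111.2 km/° = 2676 km.
At 54° latitude, spacing = 2676 × cos(54°) = 1573 km.

1570 km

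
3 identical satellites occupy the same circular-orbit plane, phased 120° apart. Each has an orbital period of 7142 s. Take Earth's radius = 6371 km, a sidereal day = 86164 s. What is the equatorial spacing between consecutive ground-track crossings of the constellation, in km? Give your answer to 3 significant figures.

1110 km

Single-satellite node shift = (7142.0/86164) × 360° = 29.84°.
With 3 satellites evenly phased, successive equator crossings are 29.84/3 = 9.947° apart.
That is 9.947 × 111.2 = 1106 km at the equator.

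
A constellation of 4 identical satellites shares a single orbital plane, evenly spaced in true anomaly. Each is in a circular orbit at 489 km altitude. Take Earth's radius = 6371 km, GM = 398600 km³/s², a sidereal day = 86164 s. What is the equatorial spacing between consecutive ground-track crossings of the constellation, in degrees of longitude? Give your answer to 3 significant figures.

5.91°

Semi-major axis a = 6371 + 489 = 6860 km. Period T = 2π√(a³/μ) = 2π√(6860³/398600) = 5654.5 s = 94.24 min.
Single-satellite node shift = (5654.5/86164) × 360° = 23.63°.
With 4 satellites evenly phased, successive equator crossings are 23.63/4 = 5.906° apart.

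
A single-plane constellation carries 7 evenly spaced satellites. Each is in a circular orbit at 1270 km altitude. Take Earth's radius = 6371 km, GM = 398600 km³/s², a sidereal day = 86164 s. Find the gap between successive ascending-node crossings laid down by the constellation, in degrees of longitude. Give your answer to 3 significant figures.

Semi-major axis a = 6371 + 1270 = 7641 km. Period T = 2π√(a³/μ) = 2π√(7641³/398600) = 6647.2 s = 110.79 min.
Single-satellite node shift = (6647.2/86164) × 360° = 27.77°.
With 7 satellites evenly phased, successive equator crossings are 27.77/7 = 3.967° apart.

3.97°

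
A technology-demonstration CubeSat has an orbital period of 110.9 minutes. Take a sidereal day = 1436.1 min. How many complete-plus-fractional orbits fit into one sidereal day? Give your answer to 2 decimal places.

T = 110.9 min = 6654.0 s.
Orbits per sidereal day = 86166 / 6654.0 = 12.950.

12.95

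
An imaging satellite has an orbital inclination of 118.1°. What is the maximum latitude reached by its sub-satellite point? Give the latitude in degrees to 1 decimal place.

Retrograde orbit: the ground track reaches ±(180° − i) = ±(180 − 118.1) = ±61.9°.

61.9°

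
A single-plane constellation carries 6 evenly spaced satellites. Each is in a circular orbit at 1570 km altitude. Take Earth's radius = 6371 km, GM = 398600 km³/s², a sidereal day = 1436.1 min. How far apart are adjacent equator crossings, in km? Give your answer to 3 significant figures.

545 km

Semi-major axis a = 6371 + 1570 = 7941 km. Period T = 2π√(a³/μ) = 2π√(7941³/398600) = 7042.5 s = 117.37 min.
Single-satellite node shift = (7042.5/86166) × 360° = 29.42°.
With 6 satellites evenly phased, successive equator crossings are 29.42/6 = 4.904° apart.
That is 4.904 × 111.2 = 545 km at the equator.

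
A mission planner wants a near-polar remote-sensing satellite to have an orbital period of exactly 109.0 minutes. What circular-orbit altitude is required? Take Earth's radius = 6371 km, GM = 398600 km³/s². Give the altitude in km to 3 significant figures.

T = 109.0 min = 6540.0 s.
From T = 2π√(a³/μ): a = (μ T²/4π²)^(1/3) = (398600 × 6540.0² / 4π²)^(1/3) = 7559 km.
Altitude h = a − R = 7559 − 6371 = 1188 km.

1190 km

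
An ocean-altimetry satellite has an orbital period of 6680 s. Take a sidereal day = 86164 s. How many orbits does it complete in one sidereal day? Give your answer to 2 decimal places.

Orbits per sidereal day = 86164 / 6680.0 = 12.899.

12.90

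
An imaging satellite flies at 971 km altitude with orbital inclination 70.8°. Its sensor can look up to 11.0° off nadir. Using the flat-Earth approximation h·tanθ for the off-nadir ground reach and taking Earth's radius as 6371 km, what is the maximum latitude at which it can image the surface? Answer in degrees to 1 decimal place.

For a prograde orbit the ground track reaches latitude ±i = ±70.8°.
Sensor half-swath on the ground ≈ 971·tan(11.0°) = 189 km = 1.70° of latitude.
Maximum observable latitude ≈ 70.8 + 1.70 = 72.5°.

72.5°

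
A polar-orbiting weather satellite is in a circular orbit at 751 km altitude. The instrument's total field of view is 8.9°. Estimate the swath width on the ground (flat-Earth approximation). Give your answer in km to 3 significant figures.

117 km

Half-angle = 8.9°/2 = 4.45°.
Swath width ≈ 2h·tan(θ/2) = 2 × 751 × tan(4.45°) = 116.9 km.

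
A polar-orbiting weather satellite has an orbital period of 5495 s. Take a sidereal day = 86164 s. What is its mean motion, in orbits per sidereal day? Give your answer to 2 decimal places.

Orbits per sidereal day = 86164 / 5495.0 = 15.680.

15.68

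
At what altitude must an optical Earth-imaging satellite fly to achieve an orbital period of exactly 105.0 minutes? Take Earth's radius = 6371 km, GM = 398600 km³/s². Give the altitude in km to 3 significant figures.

T = 105.0 min = 6300.0 s.
From T = 2π√(a³/μ): a = (μ T²/4π²)^(1/3) = (398600 × 6300.0² / 4π²)^(1/3) = 7373 km.
Altitude h = a − R = 7373 − 6371 = 1002 km.

1000 km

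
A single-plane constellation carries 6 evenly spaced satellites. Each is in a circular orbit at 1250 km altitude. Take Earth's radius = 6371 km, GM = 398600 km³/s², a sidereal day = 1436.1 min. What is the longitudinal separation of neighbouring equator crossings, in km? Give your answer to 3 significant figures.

Semi-major axis a = 6371 + 1250 = 7621 km. Period T = 2π√(a³/μ) = 2π√(7621³/398600) = 6621.1 s = 110.35 min.
Single-satellite node shift = (6621.1/86166) × 360° = 27.66°.
With 6 satellites evenly phased, successive equator crossings are 27.66/6 = 4.610° apart.
That is 4.610 × 111.2 = 513 km at the equator.

513 km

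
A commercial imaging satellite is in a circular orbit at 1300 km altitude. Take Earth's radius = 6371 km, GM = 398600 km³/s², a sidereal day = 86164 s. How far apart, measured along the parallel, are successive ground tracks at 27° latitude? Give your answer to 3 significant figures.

Semi-major axis a = 6371 + 1300 = 7671 km. Period T = 2π√(a³/μ) = 2π√(7671³/398600) = 6686.4 s = 111.44 min.
Node shift per orbit = (6686.4/86164) × 360° = 27.94°.
Equatorial spacing = 27.94 × 111.2 km/° = 3106 km.
At 27° latitude, spacing = 3106 × cos(27°) = 2768 km.

2770 km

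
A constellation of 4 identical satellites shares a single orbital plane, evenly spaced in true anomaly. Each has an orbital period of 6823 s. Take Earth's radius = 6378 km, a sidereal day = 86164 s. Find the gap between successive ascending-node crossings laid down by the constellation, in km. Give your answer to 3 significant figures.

793 km

Single-satellite node shift = (6823.0/86164) × 360° = 28.51°.
With 4 satellites evenly phased, successive equator crossings are 28.51/4 = 7.127° apart.
That is 7.127 × 111.3 = 793 km at the equator.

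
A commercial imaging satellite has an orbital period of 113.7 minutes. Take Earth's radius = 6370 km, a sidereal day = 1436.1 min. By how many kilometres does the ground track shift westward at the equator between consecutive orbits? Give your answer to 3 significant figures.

3170 km

T = 113.7 min = 6822.0 s.
During one orbit Earth rotates (6822.0 / 86166) × 360° = 28.50°.
At the equator that is 28.50° × (2π·6370/360) km/° = 28.50 × 111.2 = 3169 km.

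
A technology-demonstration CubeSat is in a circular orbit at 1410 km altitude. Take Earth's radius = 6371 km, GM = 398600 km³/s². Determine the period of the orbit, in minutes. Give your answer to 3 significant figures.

Semi-major axis a = 6371 + 1410 = 7781 km. Period T = 2π√(a³/μ) = 2π√(7781³/398600) = 6830.7 s = 113.84 min.

114 min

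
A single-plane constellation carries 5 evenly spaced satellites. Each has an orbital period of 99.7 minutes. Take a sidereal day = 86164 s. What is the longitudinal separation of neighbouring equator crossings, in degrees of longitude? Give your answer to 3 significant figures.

T = 99.7 min = 5982.0 s.
Single-satellite node shift = (5982.0/86164) × 360° = 24.99°.
With 5 satellites evenly phased, successive equator crossings are 24.99/5 = 4.999° apart.

5.00°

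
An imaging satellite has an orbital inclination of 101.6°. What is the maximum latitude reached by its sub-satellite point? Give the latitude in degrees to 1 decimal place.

Retrograde orbit: the ground track reaches ±(180° − i) = ±(180 − 101.6) = ±78.4°.

78.4°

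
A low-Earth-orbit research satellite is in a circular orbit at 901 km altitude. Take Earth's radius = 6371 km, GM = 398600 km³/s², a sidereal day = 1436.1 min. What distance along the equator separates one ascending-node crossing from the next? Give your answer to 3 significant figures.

Semi-major axis a = 6371 + 901 = 7272 km. Period T = 2π√(a³/μ) = 2π√(7272³/398600) = 6171.5 s = 102.86 min.
During one orbit Earth rotates (6171.5 / 86166) × 360° = 25.78°.
At the equator that is 25.78° × (2π·6371/360) km/° = 25.78 × 111.2 = 2867 km.

2870 km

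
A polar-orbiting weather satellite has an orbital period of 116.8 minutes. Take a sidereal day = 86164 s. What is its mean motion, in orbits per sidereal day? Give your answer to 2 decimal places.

12.30

T = 116.8 min = 7008.0 s.
Orbits per sidereal day = 86164 / 7008.0 = 12.295.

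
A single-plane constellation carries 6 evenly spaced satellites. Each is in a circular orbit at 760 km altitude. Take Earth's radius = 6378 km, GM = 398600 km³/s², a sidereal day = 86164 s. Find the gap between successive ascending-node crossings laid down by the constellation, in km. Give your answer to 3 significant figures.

Semi-major axis a = 6378 + 760 = 7138 km. Period T = 2π√(a³/μ) = 2π√(7138³/398600) = 6001.7 s = 100.03 min.
Single-satellite node shift = (6001.7/86164) × 360° = 25.08°.
With 6 satellites evenly phased, successive equator crossings are 25.08/6 = 4.179° apart.
That is 4.179 × 111.3 = 465 km at the equator.

465 km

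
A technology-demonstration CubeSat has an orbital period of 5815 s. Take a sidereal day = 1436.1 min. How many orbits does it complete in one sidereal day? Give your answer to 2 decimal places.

14.82

Orbits per sidereal day = 86166 / 5815.0 = 14.818.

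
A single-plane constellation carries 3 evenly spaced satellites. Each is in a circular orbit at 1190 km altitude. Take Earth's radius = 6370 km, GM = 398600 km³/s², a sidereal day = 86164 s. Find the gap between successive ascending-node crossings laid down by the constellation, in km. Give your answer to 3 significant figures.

1010 km

Semi-major axis a = 6370 + 1190 = 7560 km. Period T = 2π√(a³/μ) = 2π√(7560³/398600) = 6541.7 s = 109.03 min.
Single-satellite node shift = (6541.7/86164) × 360° = 27.33°.
With 3 satellites evenly phased, successive equator crossings are 27.33/3 = 9.111° apart.
That is 9.111 × 111.2 = 1013 km at the equator.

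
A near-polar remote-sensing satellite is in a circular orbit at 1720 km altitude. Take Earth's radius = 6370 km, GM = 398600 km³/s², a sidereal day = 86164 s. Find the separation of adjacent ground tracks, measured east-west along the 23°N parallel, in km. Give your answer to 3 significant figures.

3100 km

Semi-major axis a = 6370 + 1720 = 8090 km. Period T = 2π√(a³/μ) = 2π√(8090³/398600) = 7241.6 s = 120.69 min.
Node shift per orbit = (7241.6/86164) × 360° = 30.26°.
Equatorial spacing = 30.26 × 111.2 km/° = 3364 km.
At 23° latitude, spacing = 3364 × cos(23°) = 3096 km.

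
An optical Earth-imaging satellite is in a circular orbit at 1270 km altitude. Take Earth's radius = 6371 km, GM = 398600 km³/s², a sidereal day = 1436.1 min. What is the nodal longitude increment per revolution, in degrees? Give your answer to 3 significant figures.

Semi-major axis a = 6371 + 1270 = 7641 km. Period T = 2π√(a³/μ) = 2π√(7641³/398600) = 6647.2 s = 110.79 min.
During one orbit Earth rotates (6647.2 / 86166) × 360° = 27.77°.

27.8°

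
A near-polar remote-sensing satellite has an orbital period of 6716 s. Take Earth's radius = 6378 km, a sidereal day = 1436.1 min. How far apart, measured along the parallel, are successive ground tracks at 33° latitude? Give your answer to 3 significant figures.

2620 km

Node shift per orbit = (6716.0/86166) × 360° = 28.06°.
Equatorial spacing = 28.06 × 111.3 km/° = 3123 km.
At 33° latitude, spacing = 3123 × cos(33°) = 2620 km.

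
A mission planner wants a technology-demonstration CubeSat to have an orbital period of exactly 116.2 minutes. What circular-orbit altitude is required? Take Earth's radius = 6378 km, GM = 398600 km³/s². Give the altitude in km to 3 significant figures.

T = 116.2 min = 6972.0 s.
From T = 2π√(a³/μ): a = (μ T²/4π²)^(1/3) = (398600 × 6972.0² / 4π²)^(1/3) = 7888 km.
Altitude h = a − R = 7888 − 6378 = 1510 km.

1510 km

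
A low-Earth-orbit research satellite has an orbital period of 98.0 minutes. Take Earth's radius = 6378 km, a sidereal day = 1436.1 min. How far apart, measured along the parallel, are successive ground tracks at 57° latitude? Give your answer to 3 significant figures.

1490 km

T = 98.0 min = 5880.0 s.
Node shift per orbit = (5880.0/86166) × 360° = 24.57°.
Equatorial spacing = 24.57 × 111.3 km/° = 2735 km.
At 57° latitude, spacing = 2735 × cos(57°) = 1489 km.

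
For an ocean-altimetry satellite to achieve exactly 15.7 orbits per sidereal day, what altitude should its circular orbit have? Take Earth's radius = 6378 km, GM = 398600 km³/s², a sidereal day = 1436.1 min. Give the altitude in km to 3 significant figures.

Required period T = 86166 / 15.7 = 5488.3 s.
From T = 2π√(a³/μ): a = (μ T²/4π²)^(1/3) = (398600 × 5488.3² / 4π²)^(1/3) = 6725 km.
Altitude h = a − R = 6725 − 6378 = 347 km.

347 km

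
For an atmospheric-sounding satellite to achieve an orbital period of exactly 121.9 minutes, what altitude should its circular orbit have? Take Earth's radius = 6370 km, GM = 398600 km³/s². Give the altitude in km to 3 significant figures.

1770 km

T = 121.9 min = 7314.0 s.
From T = 2π√(a³/μ): a = (μ T²/4π²)^(1/3) = (398600 × 7314.0² / 4π²)^(1/3) = 8144 km.
Altitude h = a − R = 8144 − 6370 = 1774 km.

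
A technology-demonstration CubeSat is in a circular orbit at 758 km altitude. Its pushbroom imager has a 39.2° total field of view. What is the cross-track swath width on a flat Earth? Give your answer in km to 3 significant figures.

Half-angle = 39.2°/2 = 19.6°.
Swath width ≈ 2h·tan(θ/2) = 2 × 758 × tan(19.6°) = 539.8 km.

540 km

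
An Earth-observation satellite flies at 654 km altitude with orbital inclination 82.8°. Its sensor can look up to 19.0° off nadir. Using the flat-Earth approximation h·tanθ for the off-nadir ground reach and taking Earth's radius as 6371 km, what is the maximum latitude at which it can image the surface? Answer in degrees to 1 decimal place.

For a prograde orbit the ground track reaches latitude ±i = ±82.8°.
Sensor half-swath on the ground ≈ 654·tan(19.0°) = 225 km = 2.03° of latitude.
Maximum observable latitude ≈ 82.8 + 2.03 = 84.8°.

84.8°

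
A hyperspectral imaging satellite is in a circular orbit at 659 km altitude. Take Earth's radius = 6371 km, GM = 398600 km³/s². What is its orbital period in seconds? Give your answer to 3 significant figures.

5870 seconds

Semi-major axis a = 6371 + 659 = 7030 km. Period T = 2π√(a³/μ) = 2π√(7030³/398600) = 5866.0 s = 97.77 min.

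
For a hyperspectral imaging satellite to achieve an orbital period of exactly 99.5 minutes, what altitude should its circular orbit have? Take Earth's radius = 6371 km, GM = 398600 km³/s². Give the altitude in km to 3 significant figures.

T = 99.5 min = 5970.0 s.
From T = 2π√(a³/μ): a = (μ T²/4π²)^(1/3) = (398600 × 5970.0² / 4π²)^(1/3) = 7113 km.
Altitude h = a − R = 7113 − 6371 = 742 km.

742 km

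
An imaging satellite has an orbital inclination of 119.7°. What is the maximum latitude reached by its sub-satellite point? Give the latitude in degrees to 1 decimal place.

60.3°

Retrograde orbit: the ground track reaches ±(180° − i) = ±(180 − 119.7) = ±60.3°.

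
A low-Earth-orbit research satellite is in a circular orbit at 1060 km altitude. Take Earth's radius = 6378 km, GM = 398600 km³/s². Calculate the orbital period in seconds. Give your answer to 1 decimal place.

6384.0 seconds

Semi-major axis a = 6378 + 1060 = 7438 km. Period T = 2π√(a³/μ) = 2π√(7438³/398600) = 6384.0 s = 106.40 min.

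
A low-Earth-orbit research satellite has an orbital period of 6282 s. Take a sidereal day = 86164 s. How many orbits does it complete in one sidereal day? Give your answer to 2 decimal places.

13.72

Orbits per sidereal day = 86164 / 6282.0 = 13.716.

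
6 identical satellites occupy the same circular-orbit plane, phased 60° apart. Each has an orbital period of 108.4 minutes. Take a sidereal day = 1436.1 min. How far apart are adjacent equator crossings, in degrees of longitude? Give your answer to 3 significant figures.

4.53°

T = 108.4 min = 6504.0 s.
Single-satellite node shift = (6504.0/86166) × 360° = 27.17°.
With 6 satellites evenly phased, successive equator crossings are 27.17/6 = 4.529° apart.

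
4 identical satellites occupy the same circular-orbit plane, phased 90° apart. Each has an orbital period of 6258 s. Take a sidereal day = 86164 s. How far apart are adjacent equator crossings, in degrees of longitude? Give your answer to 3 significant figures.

6.54°

Single-satellite node shift = (6258.0/86164) × 360° = 26.15°.
With 4 satellites evenly phased, successive equator crossings are 26.15/4 = 6.537° apart.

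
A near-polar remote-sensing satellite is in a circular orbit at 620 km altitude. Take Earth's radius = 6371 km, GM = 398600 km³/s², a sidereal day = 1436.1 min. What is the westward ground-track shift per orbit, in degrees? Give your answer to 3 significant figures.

24.3°

Semi-major axis a = 6371 + 620 = 6991 km. Period T = 2π√(a³/μ) = 2π√(6991³/398600) = 5817.3 s = 96.95 min.
During one orbit Earth rotates (5817.3 / 86166) × 360° = 24.30°.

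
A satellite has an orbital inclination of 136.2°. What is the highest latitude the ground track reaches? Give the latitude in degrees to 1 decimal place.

Retrograde orbit: the ground track reaches ±(180° − i) = ±(180 − 136.2) = ±43.8°.

43.8°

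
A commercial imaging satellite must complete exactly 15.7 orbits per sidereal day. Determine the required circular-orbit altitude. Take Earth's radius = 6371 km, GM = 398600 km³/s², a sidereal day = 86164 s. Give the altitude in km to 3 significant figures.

354 km

Required period T = 86164 / 15.7 = 5488.2 s.
From T = 2π√(a³/μ): a = (μ T²/4π²)^(1/3) = (398600 × 5488.2² / 4π²)^(1/3) = 6725 km.
Altitude h = a − R = 6725 − 6371 = 354 km.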